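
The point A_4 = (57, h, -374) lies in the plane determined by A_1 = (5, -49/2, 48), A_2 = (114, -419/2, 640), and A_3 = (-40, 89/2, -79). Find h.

-137/2

The plane through A_1, A_2, A_3 has equation −17353x − 12797y − 804z = 376339/2.
Substituting A_4: (-12797)h + (-688425) = 376339/2, so h = -137/2.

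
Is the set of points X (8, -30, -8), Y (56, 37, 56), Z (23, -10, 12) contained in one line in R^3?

XY = (48, 67, 64), XZ = (15, 20, 20).
Comparing components 2 and 3: (67)(20) − (64)(20) = 60 ≠ 0, so XY and XZ are not parallel and the points are not collinear.

No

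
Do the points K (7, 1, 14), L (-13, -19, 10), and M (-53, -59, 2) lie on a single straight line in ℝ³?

Yes

KL = (-20, -20, -4), KM = (-60, -60, -12).
KL × KM = (0, 0, 0).
The cross product vanishes, so the three points are collinear.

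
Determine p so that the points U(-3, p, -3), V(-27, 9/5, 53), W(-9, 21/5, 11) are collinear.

5

Collinearity requires UV × UW = 0; each component is linear in p.
The x-component gives (42)p + (-210) = 0, so p = 5.
The remaining components then also vanish.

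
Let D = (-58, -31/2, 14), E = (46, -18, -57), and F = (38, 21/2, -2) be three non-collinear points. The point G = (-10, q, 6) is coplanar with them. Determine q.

The plane through D, E, F has equation 1886x − 5152y + 2944z = 11684.
Substituting G: (-5152)q + (-1196) = 11684, so q = -5/2.

-5/2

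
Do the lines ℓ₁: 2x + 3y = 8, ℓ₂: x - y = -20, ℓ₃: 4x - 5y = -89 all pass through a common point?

Lines aᵢx + bᵢy = cᵢ with pairwise distinct directions are concurrent exactly when det[aᵢ bᵢ cᵢ] = 0.
Here the determinant is -3.
Nonzero, so no common point exists.

No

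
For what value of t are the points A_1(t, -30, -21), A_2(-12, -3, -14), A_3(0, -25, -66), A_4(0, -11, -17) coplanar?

The points are coplanar iff A_1A_2 · (A_1A_3 × A_1A_4) = 0.
Expanding, this is linear in t: (350)t + (-10500) = 0.
So t = 30.

30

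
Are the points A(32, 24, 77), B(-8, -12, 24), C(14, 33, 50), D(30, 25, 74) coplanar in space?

Yes

The four points are coplanar iff the 3×3 determinant with rows AB, AC, AD is zero.
Rows: (-40, -36, -53), (-18, 9, -27), (-2, 1, -3).
Expanding along the first row: (-40)(0) − (-36)(0) + (-53)(0) = 0.
Zero determinant ⇒ coplanar.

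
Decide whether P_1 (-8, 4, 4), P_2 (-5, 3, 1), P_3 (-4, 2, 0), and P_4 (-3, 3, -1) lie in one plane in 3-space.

The four points are coplanar iff the 3×3 determinant with rows P_1P_2, P_1P_3, P_1P_4 is zero.
Rows: (3, -1, -3), (4, -2, -4), (5, -1, -5).
Expanding along the first row: (3)(6) − (-1)(0) + (-3)(6) = 0.
Zero determinant ⇒ coplanar.

Yes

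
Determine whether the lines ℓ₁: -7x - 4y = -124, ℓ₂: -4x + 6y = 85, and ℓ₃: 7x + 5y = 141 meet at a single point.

Intersecting ℓ₁ and ℓ₂: solving the 2×2 system gives (x, y) = (202/29, 1091/58).
Substitute into ℓ₃: (7)(202/29) + (5)(1091/58) = 8283/58.
But ℓ₃ requires 141 ≠ 8283/58, so the three lines have no common point.

No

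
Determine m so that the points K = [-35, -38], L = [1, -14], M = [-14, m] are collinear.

Collinearity: (M − K) must be parallel to (L − K) = (36, 24).
Cross-multiplying the components: (m − (-38))·(36) = (21)·(24).
Solving gives m = -24.

-24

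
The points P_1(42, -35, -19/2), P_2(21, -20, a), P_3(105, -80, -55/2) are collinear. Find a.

Collinearity requires P_1P_2 × P_1P_3 = 0; each component is linear in a.
The x-component gives (45)a + (315/2) = 0, so a = -7/2.
The remaining components then also vanish.

-7/2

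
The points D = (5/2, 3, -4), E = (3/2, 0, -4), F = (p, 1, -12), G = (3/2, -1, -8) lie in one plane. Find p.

Normal to plane DEG: n = (12, -4, 1); plane equation n·P = 14.
Requiring n·F = 14: (12)p + (-16) = 14.
So p = 5/2.

5/2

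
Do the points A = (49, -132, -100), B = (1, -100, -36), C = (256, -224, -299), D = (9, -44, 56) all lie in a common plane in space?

The four points are coplanar iff the 3×3 determinant with rows AB, AC, AD is zero.
Rows: (-48, 32, 64), (207, -92, -199), (-40, 88, 156).
Expanding along the first row: (-48)(3160) − (32)(24332) + (64)(14536) = 0.
Zero determinant ⇒ coplanar.

Yes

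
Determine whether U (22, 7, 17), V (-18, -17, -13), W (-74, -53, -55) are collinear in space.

No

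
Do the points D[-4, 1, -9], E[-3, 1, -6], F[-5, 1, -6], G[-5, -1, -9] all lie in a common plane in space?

No

With D as base: DE = (1, 0, 3), DF = (-1, 0, 3), DG = (-1, -2, 0).
DF × DG = (6, -3, 2).
DE · (DF × DG) = 12.
Since 12 ≠ 0, the four points are not coplanar.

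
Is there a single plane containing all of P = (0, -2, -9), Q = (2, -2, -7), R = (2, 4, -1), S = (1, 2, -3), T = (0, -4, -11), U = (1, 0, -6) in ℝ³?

The plane through P, Q, R has normal n = PQ × PR = (-12, -12, 12) and equation n·X = -84.
Checking the remaining points: n·S = -72, n·T = -84, n·U = -84.
Since n·S = -72 ≠ -84, S is off the plane and the points are not all coplanar.

No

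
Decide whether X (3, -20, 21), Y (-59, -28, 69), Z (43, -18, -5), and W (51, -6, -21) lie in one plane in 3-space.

A normal to the plane through X, Y, Z is n = XY × XZ = (112, 308, 196).
The plane has equation n·P = -1708. For W: n·W = -252.
-252 ≠ -1708, so W is off the plane.

No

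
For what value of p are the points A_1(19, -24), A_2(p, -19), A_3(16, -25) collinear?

Collinearity: (A_2 − A_1) must be parallel to (A_3 − A_1) = (-3, -1).
Cross-multiplying the components: (p − 19)·(-1) = (5)·(-3).
Solving gives p = 34.

34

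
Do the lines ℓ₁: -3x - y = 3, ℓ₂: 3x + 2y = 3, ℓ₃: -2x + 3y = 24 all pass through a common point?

Lines aᵢx + bᵢy = cᵢ with pairwise distinct directions are concurrent exactly when det[aᵢ bᵢ cᵢ] = 0.
Here the determinant is 0.
It vanishes, so the lines are concurrent at (-3, 6).

Yes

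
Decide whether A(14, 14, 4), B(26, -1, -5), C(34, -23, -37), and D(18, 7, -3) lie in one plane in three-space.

A normal to the plane through A, B, C is n = AB × AC = (282, 312, -144).
The plane has equation n·P = 7740. For D: n·D = 7692.
7692 ≠ 7740, so D is off the plane.

No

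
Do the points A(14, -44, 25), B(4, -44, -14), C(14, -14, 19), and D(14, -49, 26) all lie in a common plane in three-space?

Yes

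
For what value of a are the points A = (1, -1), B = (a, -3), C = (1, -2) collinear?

1

The three points are collinear iff det[AB; AC] = 0.
This determinant is linear in a: (-1)a + (1) = 0, so a = 1.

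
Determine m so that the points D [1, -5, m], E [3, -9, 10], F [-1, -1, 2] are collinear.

Collinearity requires DE × DF = 0; each component is linear in m.
The x-component gives (8)m + (-48) = 0, so m = 6.
The remaining components then also vanish.

6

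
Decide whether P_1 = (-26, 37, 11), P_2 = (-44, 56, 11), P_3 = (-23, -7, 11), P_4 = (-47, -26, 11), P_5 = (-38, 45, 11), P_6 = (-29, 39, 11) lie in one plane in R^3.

Yes

The plane through P_1, P_2, P_3 has normal n = P_1P_2 × P_1P_3 = (0, 0, 735) and equation n·P = 8085.
Checking the remaining points: n·P_4 = 8085, n·P_5 = 8085, n·P_6 = 8085.
All equal 8085, so all 6 points lie in one plane.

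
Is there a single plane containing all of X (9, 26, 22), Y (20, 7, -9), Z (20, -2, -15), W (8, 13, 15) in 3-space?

Yes

The four points are coplanar iff the 3×3 determinant with rows XY, XZ, XW is zero.
Rows: (11, -19, -31), (11, -28, -37), (-1, -13, -7).
Expanding along the first row: (11)(-285) − (-19)(-114) + (-31)(-171) = 0.
Zero determinant ⇒ coplanar.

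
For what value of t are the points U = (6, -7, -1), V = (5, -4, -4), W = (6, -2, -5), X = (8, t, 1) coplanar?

-8

Normal to plane UVW: n = (3, -4, -5); plane equation n·P = 51.
Requiring n·X = 51: (-4)t + (19) = 51.
So t = -8.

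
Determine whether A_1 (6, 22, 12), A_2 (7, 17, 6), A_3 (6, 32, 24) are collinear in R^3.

No

A_1A_2 = (1, -5, -6), A_1A_3 = (0, 10, 12).
Comparing components 3 and 1: (-6)(0) − (1)(12) = -12 ≠ 0, so A_1A_2 and A_1A_3 are not parallel and the points are not collinear.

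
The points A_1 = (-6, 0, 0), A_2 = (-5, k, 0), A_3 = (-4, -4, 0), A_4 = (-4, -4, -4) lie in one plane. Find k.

Coplanarity ⇔ det[A_1A_2; A_1A_3; A_1A_4] = 0.
Expanding, this is linear in k: (8)k + (16) = 0.
So k = -2.

-2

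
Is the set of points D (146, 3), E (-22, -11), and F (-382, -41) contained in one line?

Yes

DE = (-168, -14), DF = (-528, -44).
Twice the signed area of △DEF is (-168)(-44) − (-14)(-528) = 0.
The triangle is degenerate (zero area), so the points are collinear.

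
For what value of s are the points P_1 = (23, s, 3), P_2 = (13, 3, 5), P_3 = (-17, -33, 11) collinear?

15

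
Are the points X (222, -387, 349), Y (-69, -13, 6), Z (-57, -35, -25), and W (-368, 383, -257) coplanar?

With X as base: XY = (-291, 374, -343), XZ = (-279, 352, -374), XW = (-590, 770, -606).
XZ × XW = (74668, 51586, -7150).
XY · (XZ × XW) = 17226.
Since 17226 ≠ 0, the four points are not coplanar.

No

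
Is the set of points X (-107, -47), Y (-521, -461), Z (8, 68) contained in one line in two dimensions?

Yes

XY = (-414, -414), XZ = (115, 115).
Twice the signed area of △XYZ is (-414)(115) − (-414)(115) = 0.
The triangle is degenerate (zero area), so the points are collinear.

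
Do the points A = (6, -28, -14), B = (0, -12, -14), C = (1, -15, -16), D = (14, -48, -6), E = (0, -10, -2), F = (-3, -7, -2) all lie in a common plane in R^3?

No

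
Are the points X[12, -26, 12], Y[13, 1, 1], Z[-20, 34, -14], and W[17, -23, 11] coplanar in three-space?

Yes

With X as base: XY = (1, 27, -11), XZ = (-32, 60, -26), XW = (5, 3, -1).
XZ × XW = (18, -162, -396).
XY · (XZ × XW) = 0.
The scalar triple product vanishes, so the four points are coplanar.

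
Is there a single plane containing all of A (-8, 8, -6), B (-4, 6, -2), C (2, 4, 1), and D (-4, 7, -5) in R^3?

Yes

A normal to the plane through A, B, C is n = AB × AC = (2, 12, 4).
The plane has equation n·P = 56. For D: n·D = 56.
Equal, so D lies in the plane and all four are coplanar.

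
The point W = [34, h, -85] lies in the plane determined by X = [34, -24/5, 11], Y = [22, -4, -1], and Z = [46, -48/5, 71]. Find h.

16/5

The plane through X, Y, Z has equation −(48/5)x + 576y + 48z = -12816/5.
Substituting W: (576)h + (-22032/5) = -12816/5, so h = 16/5.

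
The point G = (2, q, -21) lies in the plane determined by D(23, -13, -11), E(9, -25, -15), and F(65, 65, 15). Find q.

-43

The plane through D, E, F has equation 196y − 588z = 3920.
Substituting G: (196)q + (12348) = 3920, so q = -43.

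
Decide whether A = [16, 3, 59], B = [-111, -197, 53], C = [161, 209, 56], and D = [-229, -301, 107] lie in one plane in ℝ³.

No

With A as base: AB = (-127, -200, -6), AC = (145, 206, -3), AD = (-245, -304, 48).
AC × AD = (8976, -6225, 6390).
AB · (AC × AD) = 66708.
Since 66708 ≠ 0, the four points are not coplanar.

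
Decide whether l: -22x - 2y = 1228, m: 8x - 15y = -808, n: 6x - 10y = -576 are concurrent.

The three lines meet at one point iff the augmented coefficient matrix [aᵢ bᵢ cᵢ] has rank < 3, i.e. its determinant vanishes.
Here the determinant is 440.
Nonzero, so no common point exists.

No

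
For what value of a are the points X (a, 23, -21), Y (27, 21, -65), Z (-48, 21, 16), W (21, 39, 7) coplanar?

Coplanarity ⇔ det[XY; XZ; XW] = 0.
Expanding, this is linear in a: (1458)a + (10206) = 0.
So a = -7.

-7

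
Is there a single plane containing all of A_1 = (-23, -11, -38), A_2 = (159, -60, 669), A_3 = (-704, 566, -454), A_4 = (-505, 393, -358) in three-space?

No

The four points are coplanar iff the 3×3 determinant with rows A_1A_2, A_1A_3, A_1A_4 is zero.
Rows: (182, -49, 707), (-681, 577, -416), (-482, 404, -320).
Expanding along the first row: (182)(-16576) − (-49)(17408) + (707)(2990) = -49910.
Nonzero ⇒ not coplanar.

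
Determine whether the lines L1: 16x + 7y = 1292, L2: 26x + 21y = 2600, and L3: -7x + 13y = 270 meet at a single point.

Yes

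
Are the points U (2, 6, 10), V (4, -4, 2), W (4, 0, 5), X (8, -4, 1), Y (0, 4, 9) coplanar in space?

The plane through U, V, W has normal n = UV × UW = (2, -6, 8) and equation n·P = 48.
Checking the remaining points: n·X = 48, n·Y = 48.
All equal 48, so all 5 points lie in one plane.

Yes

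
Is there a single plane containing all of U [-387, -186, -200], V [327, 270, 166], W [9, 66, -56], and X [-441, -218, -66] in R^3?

Yes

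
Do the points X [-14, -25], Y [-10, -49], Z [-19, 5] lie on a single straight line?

Yes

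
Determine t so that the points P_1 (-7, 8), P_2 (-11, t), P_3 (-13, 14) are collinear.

Collinearity: (P_2 − P_1) must be parallel to (P_3 − P_1) = (-6, 6).
Cross-multiplying the components: (t − 8)·(-6) = (-4)·(6).
Solving gives t = 12.

12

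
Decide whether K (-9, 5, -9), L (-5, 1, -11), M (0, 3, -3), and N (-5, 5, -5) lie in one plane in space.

A normal to the plane through K, L, M is n = KL × KM = (-28, -42, 28).
The plane has equation n·P = -210. For N: n·N = -210.
Equal, so N lies in the plane and all four are coplanar.

Yes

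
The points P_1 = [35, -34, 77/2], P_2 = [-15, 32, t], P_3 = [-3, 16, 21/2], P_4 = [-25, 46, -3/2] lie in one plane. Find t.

The points are coplanar iff P_1P_2 · (P_1P_3 × P_1P_4) = 0.
Expanding, this is linear in t: (-40)t + (100) = 0.
So t = 5/2.

5/2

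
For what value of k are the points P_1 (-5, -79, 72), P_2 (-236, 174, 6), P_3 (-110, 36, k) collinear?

42

Collinearity requires P_1P_2 × P_1P_3 = 0; each component is linear in k.
The x-component gives (253)k + (-10626) = 0, so k = 42.
The remaining components then also vanish.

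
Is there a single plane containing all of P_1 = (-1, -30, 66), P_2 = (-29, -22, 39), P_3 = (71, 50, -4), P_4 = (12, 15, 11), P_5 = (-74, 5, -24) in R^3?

The plane through P_1, P_2, P_3 has normal n = P_1P_2 × P_1P_3 = (1600, -3904, -2816) and equation n·P = -70336.
Checking the remaining points: n·P_4 = -70336, n·P_5 = -70336.
All equal -70336, so all 5 points lie in one plane.

Yes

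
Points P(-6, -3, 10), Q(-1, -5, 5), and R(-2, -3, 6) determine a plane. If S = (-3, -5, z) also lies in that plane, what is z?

The plane through P, Q, R has equation 8x + 8z = 32.
Substituting S: (8)z + (-24) = 32, so z = 7.

7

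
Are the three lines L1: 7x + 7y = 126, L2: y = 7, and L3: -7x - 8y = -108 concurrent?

Intersecting L1 and L2: solving the 2×2 system gives (x, y) = (11, 7).
Substitute into L3: (-7)(11) + (-8)(7) = -133.
But L3 requires -108 ≠ -133, so the three lines have no common point.

No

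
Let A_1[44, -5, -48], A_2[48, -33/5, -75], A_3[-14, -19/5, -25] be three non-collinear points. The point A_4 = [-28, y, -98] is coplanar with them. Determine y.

-41/5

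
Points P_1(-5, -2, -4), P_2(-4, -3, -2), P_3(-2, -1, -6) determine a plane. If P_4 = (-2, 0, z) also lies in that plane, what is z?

-8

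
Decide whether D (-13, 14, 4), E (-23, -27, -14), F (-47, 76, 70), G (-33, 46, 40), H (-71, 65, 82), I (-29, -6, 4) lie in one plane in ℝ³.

Yes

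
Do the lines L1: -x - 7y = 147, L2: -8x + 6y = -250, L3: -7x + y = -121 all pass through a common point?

The three lines meet at one point iff the augmented coefficient matrix [aᵢ bᵢ cᵢ] has rank < 3, i.e. its determinant vanishes.
Here the determinant is 0.
It vanishes, so the lines are concurrent at (14, -23).

Yes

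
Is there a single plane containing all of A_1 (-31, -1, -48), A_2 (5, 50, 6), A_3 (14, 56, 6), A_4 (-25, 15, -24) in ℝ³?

Yes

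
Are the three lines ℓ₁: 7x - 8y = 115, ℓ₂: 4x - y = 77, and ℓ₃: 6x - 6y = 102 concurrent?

No

Lines aᵢx + bᵢy = cᵢ with pairwise distinct directions are concurrent exactly when det[aᵢ bᵢ cᵢ] = 0.
Here the determinant is 18.
Nonzero, so no common point exists.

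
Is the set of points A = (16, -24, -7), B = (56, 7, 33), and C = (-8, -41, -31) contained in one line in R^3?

No

AB = (40, 31, 40), AC = (-24, -17, -24).
Comparing components 2 and 3: (31)(-24) − (40)(-17) = -64 ≠ 0, so AB and AC are not parallel and the points are not collinear.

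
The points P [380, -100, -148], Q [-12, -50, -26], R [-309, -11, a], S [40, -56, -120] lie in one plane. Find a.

Normal to plane PQS: n = (-3968, -30504, -248); plane equation n·X = 1579264.
Requiring n·R = 1579264: (-248)a + (1561656) = 1579264.
So a = -71.

-71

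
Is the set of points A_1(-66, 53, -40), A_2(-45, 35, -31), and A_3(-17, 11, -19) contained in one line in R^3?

Yes

A_1A_2 = (21, -18, 9), A_1A_3 = (49, -42, 21).
A_1A_2 × A_1A_3 = (0, 0, 0).
The cross product vanishes, so the three points are collinear.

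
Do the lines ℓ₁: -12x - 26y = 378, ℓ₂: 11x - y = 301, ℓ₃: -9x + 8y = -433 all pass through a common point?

No

Intersecting ℓ₁ and ℓ₂: solving the 2×2 system gives (x, y) = (3724/149, -3885/149).
Substitute into ℓ₃: (-9)(3724/149) + (8)(-3885/149) = -64596/149.
But ℓ₃ requires -433 ≠ -64596/149, so the three lines have no common point.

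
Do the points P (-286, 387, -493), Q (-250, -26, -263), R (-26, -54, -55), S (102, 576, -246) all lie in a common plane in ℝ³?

No

A normal to the plane through P, Q, R is n = PQ × PR = (-79464, 44032, 91504).
The plane has equation n·X = -5344384. For S: n·S = -5252880.
-5252880 ≠ -5344384, so S is off the plane.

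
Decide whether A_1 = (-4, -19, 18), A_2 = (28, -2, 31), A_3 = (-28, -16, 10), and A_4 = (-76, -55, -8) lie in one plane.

No

A normal to the plane through A_1, A_2, A_3 is n = A_1A_2 × A_1A_3 = (-175, -56, 504).
The plane has equation n·P = 10836. For A_4: n·A_4 = 12348.
12348 ≠ 10836, so A_4 is off the plane.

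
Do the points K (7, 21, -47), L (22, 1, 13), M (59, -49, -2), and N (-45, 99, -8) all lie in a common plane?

A normal to the plane through K, L, M is n = KL × KM = (3300, 2445, -10).
The plane has equation n·P = 74915. For N: n·N = 93635.
93635 ≠ 74915, so N is off the plane.

No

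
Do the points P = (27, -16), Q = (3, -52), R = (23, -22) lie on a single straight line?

Yes

PQ = (-24, -36), PR = (-4, -6).
Checking proportionality: PR = 1/6·PQ, so the vectors are parallel and the points are collinear.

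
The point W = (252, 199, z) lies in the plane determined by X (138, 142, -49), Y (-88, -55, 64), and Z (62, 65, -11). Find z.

-106

Coplanarity requires XY · (XZ × XW) = 0.
XY = (-226, -197, 113), XZ = (-76, -77, 38); the triple product is linear in z with coefficient 2430 and constant term 257580.
Setting it to zero: z = -106.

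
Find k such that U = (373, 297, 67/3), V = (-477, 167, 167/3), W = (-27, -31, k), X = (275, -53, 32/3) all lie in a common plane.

77/3

Normal to plane UVX: n = (39550/3, -39550/3, 284760); plane equation n·P = 22084720/3.
Requiring n·W = 22084720/3: (284760)k + (158200/3) = 22084720/3.
So k = 77/3.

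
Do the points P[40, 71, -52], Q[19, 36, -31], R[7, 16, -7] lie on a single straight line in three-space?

No

PQ = (-21, -35, 21), PR = (-33, -55, 45).
Comparing components 2 and 3: (-35)(45) − (21)(-55) = -420 ≠ 0, so PQ and PR are not parallel and the points are not collinear.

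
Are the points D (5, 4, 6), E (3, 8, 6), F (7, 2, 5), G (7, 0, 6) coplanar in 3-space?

Yes

With D as base: DE = (-2, 4, 0), DF = (2, -2, -1), DG = (2, -4, 0).
DF × DG = (-4, -2, -4).
DE · (DF × DG) = 0.
The scalar triple product vanishes, so the four points are coplanar.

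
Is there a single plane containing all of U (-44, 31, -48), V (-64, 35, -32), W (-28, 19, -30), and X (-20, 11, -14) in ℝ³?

Yes

With U as base: UV = (-20, 4, 16), UW = (16, -12, 18), UX = (24, -20, 34).
UW × UX = (-48, -112, -32).
UV · (UW × UX) = 0.
The scalar triple product vanishes, so the four points are coplanar.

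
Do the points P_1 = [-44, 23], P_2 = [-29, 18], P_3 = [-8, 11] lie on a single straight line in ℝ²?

Yes

P_1P_2 = (15, -5), P_1P_3 = (36, -12).
det[P_1P_2; P_1P_3] = (15)(-12) − (-5)(36) = 0.
The determinant is zero, so the points are collinear.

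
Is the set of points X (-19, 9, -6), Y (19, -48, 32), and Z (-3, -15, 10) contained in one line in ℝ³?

Yes

XY = (38, -57, 38), XZ = (16, -24, 16).
XY × XZ = (0, 0, 0).
The cross product vanishes, so the three points are collinear.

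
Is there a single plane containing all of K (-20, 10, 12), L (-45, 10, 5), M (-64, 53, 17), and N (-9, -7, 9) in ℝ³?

The four points are coplanar iff the 3×3 determinant with rows KL, KM, KN is zero.
Rows: (-25, 0, -7), (-44, 43, 5), (11, -17, -3).
Expanding along the first row: (-25)(-44) − (0)(77) + (-7)(275) = -825.
Nonzero ⇒ not coplanar.

No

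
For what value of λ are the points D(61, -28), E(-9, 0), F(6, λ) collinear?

The three points are collinear iff det[DE; DF] = 0.
This determinant is linear in λ: (-70)λ + (-420) = 0, so λ = -6.

-6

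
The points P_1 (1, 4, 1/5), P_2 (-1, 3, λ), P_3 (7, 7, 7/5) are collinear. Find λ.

Collinearity requires P_1P_2 × P_1P_3 = 0; each component is linear in λ.
The x-component gives (-3)λ + (-3/5) = 0, so λ = -1/5.
The remaining components then also vanish.

-1/5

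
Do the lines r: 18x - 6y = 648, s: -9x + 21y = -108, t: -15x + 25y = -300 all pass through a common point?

Yes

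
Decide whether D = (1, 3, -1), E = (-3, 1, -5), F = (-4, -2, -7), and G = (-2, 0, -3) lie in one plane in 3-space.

No

A normal to the plane through D, E, F is n = DE × DF = (-8, -4, 10).
The plane has equation n·P = -30. For G: n·G = -14.
-14 ≠ -30, so G is off the plane.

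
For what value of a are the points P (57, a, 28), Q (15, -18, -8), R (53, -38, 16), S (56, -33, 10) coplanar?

-48

Coplanarity ⇔ det[PQ; PR; PS] = 0.
Expanding, this is linear in a: (-300)a + (-14400) = 0.
So a = -48.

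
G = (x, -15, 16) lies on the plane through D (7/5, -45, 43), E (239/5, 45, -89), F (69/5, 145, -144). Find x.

1

A normal to the plane is n = DE × DF = (8250, 7040, 7700).
G lies in the plane iff n · DG = 0.
This gives (8250)x + (-8250) = 0, so x = 1.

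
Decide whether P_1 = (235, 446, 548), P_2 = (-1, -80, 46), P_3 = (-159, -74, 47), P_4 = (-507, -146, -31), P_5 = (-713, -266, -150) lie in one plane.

Yes

The plane through P_1, P_2, P_3 has normal n = P_1P_2 × P_1P_3 = (2486, 79552, -84524) and equation n·P = -10254750.
Checking the remaining points: n·P_4 = -10254750, n·P_5 = -10254750.
All equal -10254750, so all 5 points lie in one plane.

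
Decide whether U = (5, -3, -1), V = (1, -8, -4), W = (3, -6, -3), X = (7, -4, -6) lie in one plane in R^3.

No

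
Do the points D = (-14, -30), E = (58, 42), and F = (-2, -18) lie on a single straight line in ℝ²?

DE = (72, 72), DF = (12, 12).
det[DE; DF] = (72)(12) − (72)(12) = 0.
The determinant is zero, so the points are collinear.

Yes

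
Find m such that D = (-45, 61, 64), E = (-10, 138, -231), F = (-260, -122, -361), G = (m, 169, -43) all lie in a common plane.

40

Normal to plane DEF: n = (-86710, 78300, 10150); plane equation n·P = 9327850.
Requiring n·G = 9327850: (-86710)m + (12796250) = 9327850.
So m = 40.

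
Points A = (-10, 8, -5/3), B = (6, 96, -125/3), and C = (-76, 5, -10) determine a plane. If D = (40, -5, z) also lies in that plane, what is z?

Coplanarity requires AB · (AC × AD) = 0.
AB = (16, 88, -40), AC = (-66, -3, -25/3); the triple product is linear in z with coefficient 5760 and constant term -69120.
Setting it to zero: z = 12.

12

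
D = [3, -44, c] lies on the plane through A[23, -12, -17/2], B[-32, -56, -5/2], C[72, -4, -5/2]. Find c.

-1/2

A normal to the plane is n = AB × AC = (-312, 624, 1716).
D lies in the plane iff n · AD = 0.
This gives (1716)c + (858) = 0, so c = -1/2.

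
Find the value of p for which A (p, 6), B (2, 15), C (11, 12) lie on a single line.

29

Collinearity: (A − B) must be parallel to (C − B) = (9, -3).
Cross-multiplying the components: (p − 2)·(-3) = (-9)·(9).
Solving gives p = 29.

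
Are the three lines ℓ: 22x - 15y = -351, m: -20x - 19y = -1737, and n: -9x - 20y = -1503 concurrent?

Intersecting ℓ and m: solving the 2×2 system gives (x, y) = (27, 63).
Substitute into n: (-9)(27) + (-20)(63) = -1503.
This equals -1503, so (27, 63) lies on all three lines and they are concurrent.

Yes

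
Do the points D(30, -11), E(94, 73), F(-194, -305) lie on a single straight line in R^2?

Yes

DE = (64, 84), DF = (-224, -294).
Checking proportionality: DF = -7/2·DE, so the vectors are parallel and the points are collinear.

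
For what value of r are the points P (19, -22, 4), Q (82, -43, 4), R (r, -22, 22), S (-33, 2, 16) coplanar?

Normal to plane PQS: n = (-252, -756, 420); plane equation n·X = 13524.
Requiring n·R = 13524: (-252)r + (25872) = 13524.
So r = 49.

49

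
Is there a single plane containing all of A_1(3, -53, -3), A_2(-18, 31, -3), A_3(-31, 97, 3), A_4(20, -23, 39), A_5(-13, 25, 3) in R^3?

Yes

The plane through A_1, A_2, A_3 has normal n = A_1A_2 × A_1A_3 = (504, 126, -294) and equation n·P = -4284.
Checking the remaining points: n·A_4 = -4284, n·A_5 = -4284.
All equal -4284, so all 5 points lie in one plane.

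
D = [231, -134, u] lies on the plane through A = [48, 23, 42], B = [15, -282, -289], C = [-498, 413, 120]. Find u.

A normal to the plane is n = AB × AC = (105300, 183300, -179400).
D lies in the plane iff n · AD = 0.
This gives (-179400)u + (-1973400) = 0, so u = -11.

-11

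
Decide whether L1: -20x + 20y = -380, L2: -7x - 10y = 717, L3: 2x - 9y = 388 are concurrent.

Intersecting L1 and L2: solving the 2×2 system gives (x, y) = (-31, -50).
Substitute into L3: (2)(-31) + (-9)(-50) = 388.
This equals 388, so (-31, -50) lies on all three lines and they are concurrent.

Yes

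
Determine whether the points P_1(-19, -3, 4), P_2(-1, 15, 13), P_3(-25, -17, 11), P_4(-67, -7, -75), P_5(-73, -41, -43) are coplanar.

Yes

The plane through P_1, P_2, P_3 has normal n = P_1P_2 × P_1P_3 = (252, -180, -144) and equation n·P = -4824.
Checking the remaining points: n·P_4 = -4824, n·P_5 = -4824.
All equal -4824, so all 5 points lie in one plane.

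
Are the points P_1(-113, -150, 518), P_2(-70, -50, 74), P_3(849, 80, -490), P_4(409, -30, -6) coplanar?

No

With P_1 as base: P_1P_2 = (43, 100, -444), P_1P_3 = (962, 230, -1008), P_1P_4 = (522, 120, -524).
P_1P_3 × P_1P_4 = (440, -22088, -4620).
P_1P_2 · (P_1P_3 × P_1P_4) = -138600.
Since -138600 ≠ 0, the four points are not coplanar.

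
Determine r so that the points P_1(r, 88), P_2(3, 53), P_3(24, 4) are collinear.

-12

Collinearity: (P_1 − P_2) must be parallel to (P_3 − P_2) = (21, -49).
Cross-multiplying the components: (r − 3)·(-49) = (35)·(21).
Solving gives r = -12.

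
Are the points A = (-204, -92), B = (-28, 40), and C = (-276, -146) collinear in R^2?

AB = (176, 132), AC = (-72, -54).
det[AB; AC] = (176)(-54) − (132)(-72) = 0.
The determinant is zero, so the points are collinear.

Yes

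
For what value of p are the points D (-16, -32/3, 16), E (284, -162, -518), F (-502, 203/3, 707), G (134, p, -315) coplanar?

-443/3

The points are coplanar iff DE · (DF × DG) = 0.
Expanding, this is linear in p: (52224)p + (7711744) = 0.
So p = -443/3.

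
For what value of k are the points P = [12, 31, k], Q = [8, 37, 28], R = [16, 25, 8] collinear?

18

Direction QR = (8, -12, -20). From the x-coordinate of P, the parameter along the line is τ = (12 − 8)/8 = 1/2.
Then k = 28 + 1/2·(-20) = 18.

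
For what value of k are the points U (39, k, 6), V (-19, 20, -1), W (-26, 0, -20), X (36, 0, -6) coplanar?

The points are coplanar iff UV · (UW × UX) = 0.
Expanding, this is linear in k: (1080)k + (-14040) = 0.
So k = 13.

13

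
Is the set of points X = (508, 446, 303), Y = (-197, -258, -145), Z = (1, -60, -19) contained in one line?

No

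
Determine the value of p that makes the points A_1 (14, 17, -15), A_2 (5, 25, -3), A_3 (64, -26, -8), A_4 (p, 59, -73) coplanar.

Normal to plane A_1A_2A_3: n = (572, 663, -13); plane equation n·P = 19474.
Requiring n·A_4 = 19474: (572)p + (40066) = 19474.
So p = -36.

-36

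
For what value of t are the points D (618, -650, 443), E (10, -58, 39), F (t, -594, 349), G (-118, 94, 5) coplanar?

538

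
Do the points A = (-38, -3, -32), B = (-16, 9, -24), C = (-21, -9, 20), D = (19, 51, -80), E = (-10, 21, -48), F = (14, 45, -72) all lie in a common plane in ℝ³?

The plane through A, B, C has normal n = AB × AC = (672, -1008, -336) and equation n·P = -11760.
Checking the remaining points: n·D = -11760, n·E = -11760, n·F = -11760.
All equal -11760, so all 6 points lie in one plane.

Yes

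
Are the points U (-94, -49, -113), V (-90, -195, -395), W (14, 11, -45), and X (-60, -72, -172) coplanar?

The four points are coplanar iff the 3×3 determinant with rows UV, UW, UX is zero.
Rows: (4, -146, -282), (108, 60, 68), (34, -23, -59).
Expanding along the first row: (4)(-1976) − (-146)(-8684) + (-282)(-4524) = 0.
Zero determinant ⇒ coplanar.

Yes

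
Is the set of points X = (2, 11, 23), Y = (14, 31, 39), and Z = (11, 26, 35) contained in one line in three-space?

XY = (12, 20, 16), XZ = (9, 15, 12).
XY × XZ = (0, 0, 0).
The cross product vanishes, so the three points are collinear.

Yes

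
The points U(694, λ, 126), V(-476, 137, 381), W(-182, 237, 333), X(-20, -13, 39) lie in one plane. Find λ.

Coplanarity ⇔ det[UV; UW; UX] = 0.
Expanding, this is linear in λ: (-78660)λ + (36340920) = 0.
So λ = 462.

462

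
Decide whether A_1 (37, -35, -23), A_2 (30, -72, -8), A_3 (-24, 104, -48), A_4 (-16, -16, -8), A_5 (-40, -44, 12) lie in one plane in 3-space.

No

The plane through A_1, A_2, A_3 has normal n = A_1A_2 × A_1A_3 = (-1160, -1090, -3230) and equation n·P = 69520.
Checking the remaining points: n·A_4 = 61840, n·A_5 = 55600.
Since n·A_4 = 61840 ≠ 69520, A_4 is off the plane and the points are not all coplanar.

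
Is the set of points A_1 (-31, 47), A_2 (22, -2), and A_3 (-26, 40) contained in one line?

A_1A_2 = (53, -49), A_1A_3 = (5, -7).
If collinear, A_1A_3 would be a scalar multiple of A_1A_2. But (53)·(-7) ≠ (-49)·(5) (difference -126), so they are not parallel; the points are not collinear.

No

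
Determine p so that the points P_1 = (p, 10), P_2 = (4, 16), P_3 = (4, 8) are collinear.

The three points are collinear iff det[P_1P_2; P_1P_3] = 0.
This determinant is linear in p: (8)p + (-32) = 0, so p = 4.

4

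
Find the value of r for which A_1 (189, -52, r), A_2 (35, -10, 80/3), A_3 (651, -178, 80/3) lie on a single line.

Direction A_2A_3 = (616, -168, 0). From the x-coordinate of A_1, the parameter along the line is τ = (189 − 35)/616 = 1/4.
Then r = 80/3 + 1/4·(0) = 80/3.

80/3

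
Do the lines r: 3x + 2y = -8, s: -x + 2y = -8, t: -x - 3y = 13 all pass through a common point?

No

Intersecting r and s: solving the 2×2 system gives (x, y) = (0, -4).
Substitute into t: (-1)(0) + (-3)(-4) = 12.
But t requires 13 ≠ 12, so the three lines have no common point.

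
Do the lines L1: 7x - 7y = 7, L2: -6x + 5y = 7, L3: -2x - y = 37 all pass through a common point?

Yes

The three lines meet at one point iff the augmented coefficient matrix [aᵢ bᵢ cᵢ] has rank < 3, i.e. its determinant vanishes.
Here the determinant is 0.
It vanishes, so the lines are concurrent at (-12, -13).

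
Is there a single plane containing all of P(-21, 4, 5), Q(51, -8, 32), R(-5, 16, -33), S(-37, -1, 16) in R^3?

No

The four points are coplanar iff the 3×3 determinant with rows PQ, PR, PS is zero.
Rows: (72, -12, 27), (16, 12, -38), (-16, -5, 11).
Expanding along the first row: (72)(-58) − (-12)(-432) + (27)(112) = -6336.
Nonzero ⇒ not coplanar.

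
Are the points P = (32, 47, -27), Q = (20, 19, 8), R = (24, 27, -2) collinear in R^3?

PQ = (-12, -28, 35), PR = (-8, -20, 25).
PQ × PR = (0, 20, 16).
The cross product is nonzero, so the points do not lie on one line.

No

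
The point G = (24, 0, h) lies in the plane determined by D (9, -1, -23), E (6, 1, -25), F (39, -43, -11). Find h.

-9

Coplanarity requires DE · (DF × DG) = 0.
DE = (-3, 2, -2), DF = (30, -42, 12); the triple product is linear in h with coefficient 66 and constant term 594.
Setting it to zero: h = -9.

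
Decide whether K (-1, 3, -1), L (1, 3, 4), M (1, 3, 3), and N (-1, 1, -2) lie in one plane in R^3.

No

With K as base: KL = (2, 0, 5), KM = (2, 0, 4), KN = (0, -2, -1).
KM × KN = (8, 2, -4).
KL · (KM × KN) = -4.
Since -4 ≠ 0, the four points are not coplanar.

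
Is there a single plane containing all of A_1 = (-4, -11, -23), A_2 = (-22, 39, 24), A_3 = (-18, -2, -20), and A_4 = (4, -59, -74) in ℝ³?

No

The four points are coplanar iff the 3×3 determinant with rows A_1A_2, A_1A_3, A_1A_4 is zero.
Rows: (-18, 50, 47), (-14, 9, 3), (8, -48, -51).
Expanding along the first row: (-18)(-315) − (50)(690) + (47)(600) = -630.
Nonzero ⇒ not coplanar.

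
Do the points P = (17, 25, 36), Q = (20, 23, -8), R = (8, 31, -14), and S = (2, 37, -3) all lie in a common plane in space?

A normal to the plane through P, Q, R is n = PQ × PR = (364, 546, 0).
The plane has equation n·X = 19838. For S: n·S = 20930.
20930 ≠ 19838, so S is off the plane.

No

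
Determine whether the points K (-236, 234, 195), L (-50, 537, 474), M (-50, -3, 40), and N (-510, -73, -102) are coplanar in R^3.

No

With K as base: KL = (186, 303, 279), KM = (186, -237, -155), KN = (-274, -307, -297).
KM × KN = (22804, 97712, -122040).
KL · (KM × KN) = -200880.
Since -200880 ≠ 0, the four points are not coplanar.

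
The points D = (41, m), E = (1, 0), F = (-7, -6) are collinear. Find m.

30

Collinearity: (D − E) must be parallel to (F − E) = (-8, -6).
Cross-multiplying the components: (m − 0)·(-8) = (40)·(-6).
Solving gives m = 30.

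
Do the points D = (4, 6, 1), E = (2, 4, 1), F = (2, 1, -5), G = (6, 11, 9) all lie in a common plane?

A normal to the plane through D, E, F is n = DE × DF = (12, -12, 6).
The plane has equation n·P = -18. For G: n·G = -6.
-6 ≠ -18, so G is off the plane.

No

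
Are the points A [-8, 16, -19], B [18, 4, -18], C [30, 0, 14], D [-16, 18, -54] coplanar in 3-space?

A normal to the plane through A, B, C is n = AB × AC = (-380, -820, 40).
The plane has equation n·P = -10840. For D: n·D = -10840.
Equal, so D lies in the plane and all four are coplanar.

Yes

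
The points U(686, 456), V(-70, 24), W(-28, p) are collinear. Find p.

Collinearity: (W − U) must be parallel to (V − U) = (-756, -432).
Cross-multiplying the components: (p − 456)·(-756) = (-714)·(-432).
Solving gives p = 48.

48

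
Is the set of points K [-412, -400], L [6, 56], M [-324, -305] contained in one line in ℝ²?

KL = (418, 456), KM = (88, 95).
If collinear, KM would be a scalar multiple of KL. But (418)·(95) ≠ (456)·(88) (difference -418), so they are not parallel; the points are not collinear.

No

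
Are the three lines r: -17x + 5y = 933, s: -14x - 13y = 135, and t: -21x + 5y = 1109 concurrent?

Yes

Lines aᵢx + bᵢy = cᵢ with pairwise distinct directions are concurrent exactly when det[aᵢ bᵢ cᵢ] = 0.
Here the determinant is 0.
It vanishes, so the lines are concurrent at (-44, 37).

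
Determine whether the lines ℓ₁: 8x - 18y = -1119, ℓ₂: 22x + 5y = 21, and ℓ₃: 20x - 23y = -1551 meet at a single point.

The three lines meet at one point iff the augmented coefficient matrix [aᵢ bᵢ cᵢ] has rank < 3, i.e. its determinant vanishes.
Here the determinant is -1818.
Nonzero, so no common point exists.

No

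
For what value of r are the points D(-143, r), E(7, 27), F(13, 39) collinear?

-273

Collinearity: (D − E) must be parallel to (F − E) = (6, 12).
Cross-multiplying the components: (r − 27)·(6) = (-150)·(12).
Solving gives r = -273.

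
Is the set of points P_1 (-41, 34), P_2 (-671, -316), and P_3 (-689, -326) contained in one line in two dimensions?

Yes

P_1P_2 = (-630, -350), P_1P_3 = (-648, -360).
det[P_1P_2; P_1P_3] = (-630)(-360) − (-350)(-648) = 0.
The determinant is zero, so the points are collinear.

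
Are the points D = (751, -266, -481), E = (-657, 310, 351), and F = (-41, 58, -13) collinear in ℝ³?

Yes

DE = (-1408, 576, 832), DF = (-792, 324, 468).
DE × DF = (0, 0, 0).
The cross product vanishes, so the three points are collinear.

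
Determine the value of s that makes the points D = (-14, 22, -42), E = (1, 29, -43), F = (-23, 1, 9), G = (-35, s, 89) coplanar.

Coplanarity ⇔ det[DE; DF; DG] = 0.
Expanding, this is linear in s: (-756)s + (-23436) = 0.
So s = -31.

-31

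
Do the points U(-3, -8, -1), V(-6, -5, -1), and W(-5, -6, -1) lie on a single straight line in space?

Yes

UV = (-3, 3, 0), UW = (-2, 2, 0).
Each component of UW is 2/3 times the corresponding component of UV, so UW = 2/3·UV and the points are collinear.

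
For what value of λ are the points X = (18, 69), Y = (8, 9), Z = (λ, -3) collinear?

Collinearity: (Z − X) must be parallel to (Y − X) = (-10, -60).
Cross-multiplying the components: (λ − 18)·(-60) = (-72)·(-10).
Solving gives λ = 6.

6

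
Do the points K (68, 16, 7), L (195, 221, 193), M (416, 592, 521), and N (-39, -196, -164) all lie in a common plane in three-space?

No

The four points are coplanar iff the 3×3 determinant with rows KL, KM, KN is zero.
Rows: (127, 205, 186), (348, 576, 514), (-107, -212, -171).
Expanding along the first row: (127)(10472) − (205)(-4510) + (186)(-12144) = -4290.
Nonzero ⇒ not coplanar.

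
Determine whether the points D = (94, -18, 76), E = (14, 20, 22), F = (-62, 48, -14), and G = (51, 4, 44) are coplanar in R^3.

Yes

With D as base: DE = (-80, 38, -54), DF = (-156, 66, -90), DG = (-43, 22, -32).
DF × DG = (-132, -1122, -594).
DE · (DF × DG) = 0.
The scalar triple product vanishes, so the four points are coplanar.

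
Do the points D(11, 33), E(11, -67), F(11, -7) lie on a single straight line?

DE = (0, -100), DF = (0, -40).
Checking proportionality: DF = 2/5·DE, so the vectors are parallel and the points are collinear.

Yes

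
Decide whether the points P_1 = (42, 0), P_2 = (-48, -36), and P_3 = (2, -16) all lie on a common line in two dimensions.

Yes

P_1P_2 = (-90, -36), P_1P_3 = (-40, -16).
Checking proportionality: P_1P_3 = 4/9·P_1P_2, so the vectors are parallel and the points are collinear.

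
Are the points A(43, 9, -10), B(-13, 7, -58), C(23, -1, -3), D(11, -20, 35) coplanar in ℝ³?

With A as base: AB = (-56, -2, -48), AC = (-20, -10, 7), AD = (-32, -29, 45).
AC × AD = (-247, 676, 260).
AB · (AC × AD) = 0.
The scalar triple product vanishes, so the four points are coplanar.

Yes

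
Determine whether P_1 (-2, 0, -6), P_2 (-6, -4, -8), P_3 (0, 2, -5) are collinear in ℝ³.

P_1P_2 = (-4, -4, -2), P_1P_3 = (2, 2, 1).
P_1P_2 × P_1P_3 = (0, 0, 0).
The cross product vanishes, so the three points are collinear.

Yes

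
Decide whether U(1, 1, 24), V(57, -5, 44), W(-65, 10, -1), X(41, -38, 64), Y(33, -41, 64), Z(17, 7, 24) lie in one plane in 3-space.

Yes

The plane through U, V, W has normal n = UV × UW = (-30, 80, 108) and equation n·P = 2642.
Checking the remaining points: n·X = 2642, n·Y = 2642, n·Z = 2642.
All equal 2642, so all 6 points lie in one plane.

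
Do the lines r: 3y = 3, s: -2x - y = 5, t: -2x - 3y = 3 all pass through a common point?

Yes

Lines aᵢx + bᵢy = cᵢ with pairwise distinct directions are concurrent exactly when det[aᵢ bᵢ cᵢ] = 0.
Here the determinant is 0.
It vanishes, so the lines are concurrent at (-3, 1).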